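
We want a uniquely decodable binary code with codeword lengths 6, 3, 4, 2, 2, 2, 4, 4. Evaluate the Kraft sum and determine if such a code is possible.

1.078125; no

With common denominator 2^6 = 64: Σ 2^(−ℓᵢ) = 1/64 + 8/64 + 4/64 + 16/64 + 16/64 + 16/64 + 4/64 + 4/64 = 69/64 = 1.078125.
Kraft's inequality requires Σ ≤ 1; here Σ = 1.078125 > 1, so no such prefix code exists.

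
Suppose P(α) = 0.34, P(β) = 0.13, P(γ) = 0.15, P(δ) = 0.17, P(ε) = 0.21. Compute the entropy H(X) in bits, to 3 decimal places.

2.230 bits

H = −Σ pᵢ log₂ pᵢ.
−0.34·log₂(0.34) = 0.5292
−0.13·log₂(0.13) = 0.3826
−0.15·log₂(0.15) = 0.4105
−0.17·log₂(0.17) = 0.4346
−0.21·log₂(0.21) = 0.4728
Sum ≈ 2.2298 → 2.230 bits.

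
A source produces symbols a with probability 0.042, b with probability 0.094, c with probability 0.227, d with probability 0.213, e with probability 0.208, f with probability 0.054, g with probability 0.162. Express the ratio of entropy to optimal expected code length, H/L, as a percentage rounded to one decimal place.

98.5%

Entropy H = −Σ p log₂ p ≈ 2.5975 bits.
Huffman merges: 21/500+27/500→12/125; 47/500+12/125→19/100; 81/500+19/100→44/125; 26/125+213/1000→421/1000; 227/1000+44/125→579/1000; 421/1000+579/1000→1. L = 1319/500 ≈ 2.6380.
Efficiency = H/L = 2.5975/2.6380 = 98.5%.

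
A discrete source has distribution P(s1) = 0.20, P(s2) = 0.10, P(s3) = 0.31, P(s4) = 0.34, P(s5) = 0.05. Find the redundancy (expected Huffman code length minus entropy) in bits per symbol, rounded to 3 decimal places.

0.084 bits

Entropy H = −Σ p log₂ p ≈ 2.0656 bits.
Huffman merges: 1/20+1/10→3/20; 3/20+1/5→7/20; 31/100+17/50→13/20; 7/20+13/20→1. L = 43/20 ≈ 2.1500.
L − H = 2.1500 − 2.0656 = 0.084 bits.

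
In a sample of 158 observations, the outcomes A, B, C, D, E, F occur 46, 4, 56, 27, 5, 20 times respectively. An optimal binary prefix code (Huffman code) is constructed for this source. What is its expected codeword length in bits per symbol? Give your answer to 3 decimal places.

Probabilities are the counts divided by 158.
Repeatedly combine the two least-probable nodes; the expected code length is the sum of the merged weights.
merge 2/79 + 5/158 → 9/158
merge 9/158 + 10/79 → 29/158
merge 27/158 + 29/158 → 28/79
merge 23/79 + 28/79 → 51/79
merge 28/79 + 51/79 → 1
L = 9/158 + 29/158 + 28/79 + 51/79 + 1 = 177/79 ≈ 2.241 bits/symbol.

2.241 bits/symbol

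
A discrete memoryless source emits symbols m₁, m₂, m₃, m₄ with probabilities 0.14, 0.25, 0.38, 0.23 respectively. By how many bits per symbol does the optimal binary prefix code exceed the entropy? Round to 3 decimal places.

Entropy H = −Σ p log₂ p ≈ 1.9152 bits.
Huffman merges: 7/50+23/100→37/100; 1/4+37/100→31/50; 19/50+31/50→1. L = 199/100 ≈ 1.9900.
L − H = 1.9900 − 1.9152 = 0.075 bits.

0.075 bits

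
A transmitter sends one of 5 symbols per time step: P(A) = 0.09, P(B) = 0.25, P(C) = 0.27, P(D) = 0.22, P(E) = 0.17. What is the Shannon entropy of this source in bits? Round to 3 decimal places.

H = −Σ pᵢ log₂ pᵢ.
−0.09·log₂(0.09) = 0.3127
−0.25·log₂(0.25) = 0.5000
−0.27·log₂(0.27) = 0.5100
−0.22·log₂(0.22) = 0.4806
−0.17·log₂(0.17) = 0.4346
Sum ≈ 2.2378 → 2.238 bits.

2.238 bits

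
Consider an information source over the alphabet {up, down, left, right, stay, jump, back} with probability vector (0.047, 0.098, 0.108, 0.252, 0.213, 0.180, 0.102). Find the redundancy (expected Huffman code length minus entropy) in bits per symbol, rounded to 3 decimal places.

0.040 bits

Entropy H = −Σ p log₂ p ≈ 2.6401 bits.
Huffman merges: 47/1000+49/500→29/200; 51/500+27/250→21/100; 29/200+9/50→13/40; 21/100+213/1000→423/1000; 63/250+13/40→577/1000; 423/1000+577/1000→1. L = 67/25 ≈ 2.6800.
L − H = 2.6800 − 2.6401 = 0.040 bits.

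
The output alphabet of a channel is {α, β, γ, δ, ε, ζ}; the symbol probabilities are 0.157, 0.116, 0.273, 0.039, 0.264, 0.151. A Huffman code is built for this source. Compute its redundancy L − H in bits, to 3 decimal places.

0.068 bits

Entropy H = −Σ p log₂ p ≈ 2.3928 bits.
Huffman merges: 39/1000+29/250→31/200; 151/1000+31/200→153/500; 157/1000+33/125→421/1000; 273/1000+153/500→579/1000; 421/1000+579/1000→1. L = 2461/1000 ≈ 2.4610.
L − H = 2.4610 − 2.3928 = 0.068 bits.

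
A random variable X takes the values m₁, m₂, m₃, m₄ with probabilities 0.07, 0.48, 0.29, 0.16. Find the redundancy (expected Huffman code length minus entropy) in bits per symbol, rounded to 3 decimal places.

Entropy H = −Σ p log₂ p ≈ 1.7177 bits.
Huffman merges: 7/100+4/25→23/100; 23/100+29/100→13/25; 12/25+13/25→1. L = 7/4 ≈ 1.7500.
L − H = 1.7500 − 1.7177 = 0.032 bits.

0.032 bits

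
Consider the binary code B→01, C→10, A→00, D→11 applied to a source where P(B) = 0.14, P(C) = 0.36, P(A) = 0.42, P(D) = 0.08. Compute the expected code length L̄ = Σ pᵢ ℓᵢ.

L̄ = Σ pᵢ·ℓᵢ = 0.14·2 + 0.36·2 + 0.42·2 + 0.08·2 = 2 bits/symbol.

2 bits/symbol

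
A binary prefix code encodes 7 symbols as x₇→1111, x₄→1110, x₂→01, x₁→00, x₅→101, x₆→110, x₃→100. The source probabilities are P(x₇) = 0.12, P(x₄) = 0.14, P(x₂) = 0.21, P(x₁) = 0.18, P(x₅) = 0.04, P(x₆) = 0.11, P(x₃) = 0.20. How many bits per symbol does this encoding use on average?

L̄ = Σ pᵢ·ℓᵢ = 0.12·4 + 0.14·4 + 0.21·2 + 0.18·2 + 0.04·3 + 0.11·3 + 0.20·3 = 2.87 bits/symbol.

2.87 bits/symbol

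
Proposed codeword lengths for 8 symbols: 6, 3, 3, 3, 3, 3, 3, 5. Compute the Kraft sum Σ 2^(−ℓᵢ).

With common denominator 2^6 = 64: Σ 2^(−ℓᵢ) = 1/64 + 8/64 + 8/64 + 8/64 + 8/64 + 8/64 + 8/64 + 2/64 = 51/64 = 0.796875.

0.796875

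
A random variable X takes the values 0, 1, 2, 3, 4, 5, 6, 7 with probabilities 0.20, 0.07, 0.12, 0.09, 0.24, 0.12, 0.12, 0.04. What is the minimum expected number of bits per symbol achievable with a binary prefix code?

Repeatedly combine the two least-probable nodes; the expected code length is the sum of the merged weights.
merge 1/25 + 7/100 → 11/100
merge 9/100 + 11/100 → 1/5
merge 3/25 + 3/25 → 6/25
merge 3/25 + 1/5 → 8/25
merge 1/5 + 6/25 → 11/25
merge 6/25 + 8/25 → 14/25
merge 11/25 + 14/25 → 1
L = 11/100 + 1/5 + 6/25 + 8/25 + 11/25 + 14/25 + 1 = 287/100 = 2.87 bits/symbol.

2.87 bits/symbol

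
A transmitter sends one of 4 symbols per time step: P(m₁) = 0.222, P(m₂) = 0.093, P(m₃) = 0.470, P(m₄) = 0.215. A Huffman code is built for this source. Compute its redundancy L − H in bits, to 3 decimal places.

Entropy H = −Σ p log₂ p ≈ 1.7895 bits.
Huffman merges: 93/1000+43/200→77/250; 111/500+77/250→53/100; 47/100+53/100→1. L = 919/500 ≈ 1.8380.
L − H = 1.8380 − 1.7895 = 0.049 bits.

0.049 bits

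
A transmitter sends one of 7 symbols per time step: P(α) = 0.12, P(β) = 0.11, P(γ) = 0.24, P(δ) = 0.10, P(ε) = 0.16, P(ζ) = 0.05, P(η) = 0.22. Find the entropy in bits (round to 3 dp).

H = −Σ pᵢ log₂ pᵢ.
−0.12·log₂(0.12) = 0.3671
−0.11·log₂(0.11) = 0.3503
−0.24·log₂(0.24) = 0.4941
−0.10·log₂(0.10) = 0.3322
−0.16·log₂(0.16) = 0.4230
−0.05·log₂(0.05) = 0.2161
−0.22·log₂(0.22) = 0.4806
Sum ≈ 2.6634 → 2.663 bits.

2.663 bits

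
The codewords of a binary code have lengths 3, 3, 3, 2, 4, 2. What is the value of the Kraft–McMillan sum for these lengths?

With common denominator 2^4 = 16: Σ 2^(−ℓᵢ) = 2/16 + 2/16 + 2/16 + 4/16 + 1/16 + 4/16 = 15/16 = 0.9375.

0.9375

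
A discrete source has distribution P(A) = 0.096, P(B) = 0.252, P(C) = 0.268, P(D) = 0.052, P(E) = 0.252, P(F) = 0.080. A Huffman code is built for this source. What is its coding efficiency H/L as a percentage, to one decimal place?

Entropy H = −Σ p log₂ p ≈ 2.3492 bits.
Huffman merges: 13/250+2/25→33/250; 12/125+33/250→57/250; 57/250+63/250→12/25; 63/250+67/250→13/25; 12/25+13/25→1. L = 59/25 ≈ 2.3600.
Efficiency = H/L = 2.3492/2.3600 = 99.5%.

99.5%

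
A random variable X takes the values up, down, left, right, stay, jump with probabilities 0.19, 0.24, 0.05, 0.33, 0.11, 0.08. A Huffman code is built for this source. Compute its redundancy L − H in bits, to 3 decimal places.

Entropy H = −Σ p log₂ p ≈ 2.3351 bits.
Huffman merges: 1/20+2/25→13/100; 11/100+13/100→6/25; 19/100+6/25→43/100; 6/25+33/100→57/100; 43/100+57/100→1. L = 237/100 ≈ 2.3700.
L − H = 2.3700 − 2.3351 = 0.035 bits.

0.035 bits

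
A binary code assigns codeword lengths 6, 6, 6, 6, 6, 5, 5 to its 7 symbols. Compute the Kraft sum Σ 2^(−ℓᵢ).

With common denominator 2^6 = 64: Σ 2^(−ℓᵢ) = 1/64 + 1/64 + 1/64 + 1/64 + 1/64 + 2/64 + 2/64 = 9/64 = 0.140625.

0.140625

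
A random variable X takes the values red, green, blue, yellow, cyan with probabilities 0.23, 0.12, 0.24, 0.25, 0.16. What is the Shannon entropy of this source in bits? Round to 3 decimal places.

H = −Σ pᵢ log₂ pᵢ.
−0.23·log₂(0.23) = 0.4877
−0.12·log₂(0.12) = 0.3671
−0.24·log₂(0.24) = 0.4941
−0.25·log₂(0.25) = 0.5000
−0.16·log₂(0.16) = 0.4230
Sum ≈ 2.2719 → 2.272 bits.

2.272 bits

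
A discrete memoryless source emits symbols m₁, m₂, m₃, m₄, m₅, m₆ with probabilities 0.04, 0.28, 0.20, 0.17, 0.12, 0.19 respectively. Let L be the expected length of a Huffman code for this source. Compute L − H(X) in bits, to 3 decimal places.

Entropy H = −Σ p log₂ p ≈ 2.4212 bits.
Huffman merges: 1/25+3/25→4/25; 4/25+17/100→33/100; 19/100+1/5→39/100; 7/25+33/100→61/100; 39/100+61/100→1. L = 249/100 ≈ 2.4900.
L − H = 2.4900 − 2.4212 = 0.069 bits.

0.069 bits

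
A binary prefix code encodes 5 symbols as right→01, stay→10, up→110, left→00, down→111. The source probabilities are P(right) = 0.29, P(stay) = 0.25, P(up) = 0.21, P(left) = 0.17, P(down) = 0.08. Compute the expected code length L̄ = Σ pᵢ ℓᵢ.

2.29 bits/symbol

L̄ = Σ pᵢ·ℓᵢ = 0.29·2 + 0.25·2 + 0.21·3 + 0.17·2 + 0.08·3 = 2.29 bits/symbol.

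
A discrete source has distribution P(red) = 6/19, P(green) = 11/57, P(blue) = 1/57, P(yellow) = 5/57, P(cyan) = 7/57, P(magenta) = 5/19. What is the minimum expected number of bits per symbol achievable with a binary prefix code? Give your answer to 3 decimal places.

2.333 bits/symbol

Repeatedly combine the two least-probable nodes; the expected code length is the sum of the merged weights.
merge 1/57 + 5/57 → 2/19
merge 2/19 + 7/57 → 13/57
merge 11/57 + 13/57 → 8/19
merge 5/19 + 6/19 → 11/19
merge 8/19 + 11/19 → 1
L = 2/19 + 13/57 + 8/19 + 11/19 + 1 = 7/3 ≈ 2.333 bits/symbol.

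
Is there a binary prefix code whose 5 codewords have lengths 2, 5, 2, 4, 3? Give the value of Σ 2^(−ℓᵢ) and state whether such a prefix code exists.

With common denominator 2^5 = 32: Σ 2^(−ℓᵢ) = 8/32 + 1/32 + 8/32 + 2/32 + 4/32 = 23/32 = 0.71875.
Kraft's inequality requires Σ ≤ 1; here Σ = 0.71875 ≤ 1, so such a prefix code exists.

0.71875; yes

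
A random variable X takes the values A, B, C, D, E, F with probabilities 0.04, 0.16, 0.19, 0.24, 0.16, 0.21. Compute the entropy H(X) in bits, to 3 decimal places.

2.454 bits

H = −Σ pᵢ log₂ pᵢ.
−0.04·log₂(0.04) = 0.1858
−0.16·log₂(0.16) = 0.4230
−0.19·log₂(0.19) = 0.4552
−0.24·log₂(0.24) = 0.4941
−0.16·log₂(0.16) = 0.4230
−0.21·log₂(0.21) = 0.4728
Sum ≈ 2.4540 → 2.454 bits.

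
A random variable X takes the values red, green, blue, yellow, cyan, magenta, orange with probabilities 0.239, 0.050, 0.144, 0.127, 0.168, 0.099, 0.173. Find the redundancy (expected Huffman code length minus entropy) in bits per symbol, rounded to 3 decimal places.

0.046 bits

Entropy H = −Σ p log₂ p ≈ 2.6908 bits.
Huffman merges: 1/20+99/1000→149/1000; 127/1000+18/125→271/1000; 149/1000+21/125→317/1000; 173/1000+239/1000→103/250; 271/1000+317/1000→147/250; 103/250+147/250→1. L = 2737/1000 ≈ 2.7370.
L − H = 2.7370 − 2.6908 = 0.046 bits.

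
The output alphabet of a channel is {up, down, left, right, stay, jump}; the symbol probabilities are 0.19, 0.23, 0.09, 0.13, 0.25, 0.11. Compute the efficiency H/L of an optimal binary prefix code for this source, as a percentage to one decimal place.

98.7%

Entropy H = −Σ p log₂ p ≈ 2.4885 bits.
Huffman merges: 9/100+11/100→1/5; 13/100+19/100→8/25; 1/5+23/100→43/100; 1/4+8/25→57/100; 43/100+57/100→1. L = 63/25 ≈ 2.5200.
Efficiency = H/L = 2.4885/2.5200 = 98.7%.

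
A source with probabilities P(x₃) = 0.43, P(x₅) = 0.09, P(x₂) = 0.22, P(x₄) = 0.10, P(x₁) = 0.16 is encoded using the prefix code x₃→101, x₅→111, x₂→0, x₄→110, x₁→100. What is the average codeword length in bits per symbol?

L̄ = Σ pᵢ·ℓᵢ = 0.43·3 + 0.09·3 + 0.22·1 + 0.10·3 + 0.16·3 = 2.56 bits/symbol.

2.56 bits/symbol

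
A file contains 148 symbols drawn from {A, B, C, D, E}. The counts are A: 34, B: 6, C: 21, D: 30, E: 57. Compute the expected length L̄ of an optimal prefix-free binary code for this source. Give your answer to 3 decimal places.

Probabilities are the counts divided by 148.
Repeatedly combine the two least-probable nodes; the expected code length is the sum of the merged weights.
merge 3/74 + 21/148 → 27/148
merge 27/148 + 15/74 → 57/148
merge 17/74 + 57/148 → 91/148
merge 57/148 + 91/148 → 1
L = 27/148 + 57/148 + 91/148 + 1 = 323/148 ≈ 2.182 bits/symbol.

2.182 bits/symbol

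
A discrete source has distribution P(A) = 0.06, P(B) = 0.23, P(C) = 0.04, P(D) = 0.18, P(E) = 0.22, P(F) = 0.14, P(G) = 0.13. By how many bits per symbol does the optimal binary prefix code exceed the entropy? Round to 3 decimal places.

0.027 bits

Entropy H = −Σ p log₂ p ≈ 2.6226 bits.
Huffman merges: 1/25+3/50→1/10; 1/10+13/100→23/100; 7/50+9/50→8/25; 11/50+23/100→9/20; 23/100+8/25→11/20; 9/20+11/20→1. L = 53/20 ≈ 2.6500.
L − H = 2.6500 − 2.6226 = 0.027 bits.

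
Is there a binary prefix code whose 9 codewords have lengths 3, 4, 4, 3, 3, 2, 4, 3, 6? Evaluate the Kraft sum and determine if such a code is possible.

With common denominator 2^6 = 64: Σ 2^(−ℓᵢ) = 8/64 + 4/64 + 4/64 + 8/64 + 8/64 + 16/64 + 4/64 + 8/64 + 1/64 = 61/64 = 0.953125.
Kraft's inequality requires Σ ≤ 1; here Σ = 0.953125 ≤ 1, so such a prefix code exists.

0.953125; yes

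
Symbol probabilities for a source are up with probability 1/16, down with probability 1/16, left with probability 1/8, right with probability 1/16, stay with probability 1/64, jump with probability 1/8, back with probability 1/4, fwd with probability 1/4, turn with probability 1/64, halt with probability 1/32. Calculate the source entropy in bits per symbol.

2.84375 bits

Each probability is a power of 1/2, so log₂(1/p) is an integer.
H = Σ p·log₂(1/p) = 1/16·4 + 1/16·4 + 1/8·3 + 1/16·4 + 1/64·6 + 1/8·3 + 1/4·2 + 1/4·2 + 1/64·6 + 1/32·5 = 2.84375 bits.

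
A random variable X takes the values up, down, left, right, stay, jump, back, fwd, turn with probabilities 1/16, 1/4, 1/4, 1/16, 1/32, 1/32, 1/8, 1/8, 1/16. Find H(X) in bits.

2.8125 bits

Each probability is a power of 1/2, so log₂(1/p) is an integer.
H = Σ p·log₂(1/p) = 1/16·4 + 1/4·2 + 1/4·2 + 1/16·4 + 1/32·5 + 1/32·5 + 1/8·3 + 1/8·3 + 1/16·4 = 2.8125 bits.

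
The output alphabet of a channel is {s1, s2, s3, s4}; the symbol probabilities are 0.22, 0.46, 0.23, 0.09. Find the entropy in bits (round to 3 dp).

1.796 bits

H = −Σ pᵢ log₂ pᵢ.
−0.22·log₂(0.22) = 0.4806
−0.46·log₂(0.46) = 0.5153
−0.23·log₂(0.23) = 0.4877
−0.09·log₂(0.09) = 0.3127
Sum ≈ 1.7962 → 1.796 bits.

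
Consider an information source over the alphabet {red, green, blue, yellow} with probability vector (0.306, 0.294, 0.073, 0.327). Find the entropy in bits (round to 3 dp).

1.845 bits

H = −Σ pᵢ log₂ pᵢ.
−0.306·log₂(0.306) = 0.5228
−0.294·log₂(0.294) = 0.5192
−0.073·log₂(0.073) = 0.2756
−0.327·log₂(0.327) = 0.5273
Sum ≈ 1.8450 → 1.845 bits.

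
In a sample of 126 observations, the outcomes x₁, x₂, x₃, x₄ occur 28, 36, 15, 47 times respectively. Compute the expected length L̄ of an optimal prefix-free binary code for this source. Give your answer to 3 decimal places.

1.968 bits/symbol

Probabilities are the counts divided by 126.
Repeatedly combine the two least-probable nodes; the expected code length is the sum of the merged weights.
merge 5/42 + 2/9 → 43/126
merge 2/7 + 43/126 → 79/126
merge 47/126 + 79/126 → 1
L = 43/126 + 79/126 + 1 = 124/63 ≈ 1.968 bits/symbol.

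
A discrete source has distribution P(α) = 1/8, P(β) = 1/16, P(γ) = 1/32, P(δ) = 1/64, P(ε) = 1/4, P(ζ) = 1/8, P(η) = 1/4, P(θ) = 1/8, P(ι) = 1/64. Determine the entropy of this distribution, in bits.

2.71875 bits

Each probability is a power of 1/2, so log₂(1/p) is an integer.
H = Σ p·log₂(1/p) = 1/8·3 + 1/16·4 + 1/32·5 + 1/64·6 + 1/4·2 + 1/8·3 + 1/4·2 + 1/8·3 + 1/64·6 = 2.71875 bits.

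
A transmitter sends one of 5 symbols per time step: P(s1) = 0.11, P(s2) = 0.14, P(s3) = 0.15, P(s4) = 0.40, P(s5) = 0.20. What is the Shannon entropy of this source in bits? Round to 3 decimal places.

H = −Σ pᵢ log₂ pᵢ.
−0.11·log₂(0.11) = 0.3503
−0.14·log₂(0.14) = 0.3971
−0.15·log₂(0.15) = 0.4105
−0.40·log₂(0.40) = 0.5288
−0.20·log₂(0.20) = 0.4644
Sum ≈ 2.1511 → 2.151 bits.

2.151 bits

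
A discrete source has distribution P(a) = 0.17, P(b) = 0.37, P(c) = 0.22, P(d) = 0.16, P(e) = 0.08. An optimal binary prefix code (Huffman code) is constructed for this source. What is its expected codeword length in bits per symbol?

Repeatedly combine the two least-probable nodes; the expected code length is the sum of the merged weights.
merge 2/25 + 4/25 → 6/25
merge 17/100 + 11/50 → 39/100
merge 6/25 + 37/100 → 61/100
merge 39/100 + 61/100 → 1
L = 6/25 + 39/100 + 61/100 + 1 = 56/25 = 2.24 bits/symbol.

2.24 bits/symbol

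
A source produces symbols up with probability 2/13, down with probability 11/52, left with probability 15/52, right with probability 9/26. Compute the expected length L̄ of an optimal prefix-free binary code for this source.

2 bits/symbol

Repeatedly combine the two least-probable nodes; the expected code length is the sum of the merged weights.
merge 2/13 + 11/52 → 19/52
merge 15/52 + 9/26 → 33/52
merge 19/52 + 33/52 → 1
L = 19/52 + 33/52 + 1 = 2 bits/symbol.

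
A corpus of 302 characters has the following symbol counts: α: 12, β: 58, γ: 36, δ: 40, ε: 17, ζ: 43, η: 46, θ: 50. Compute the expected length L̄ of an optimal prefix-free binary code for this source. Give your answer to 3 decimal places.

Probabilities are the counts divided by 302.
Repeatedly combine the two least-probable nodes; the expected code length is the sum of the merged weights.
merge 6/151 + 17/302 → 29/302
merge 29/302 + 18/151 → 65/302
merge 20/151 + 43/302 → 83/302
merge 23/151 + 25/151 → 48/151
merge 29/151 + 65/302 → 123/302
merge 83/302 + 48/151 → 179/302
merge 123/302 + 179/302 → 1
L = 29/302 + 65/302 + 83/302 + 48/151 + 123/302 + 179/302 + 1 = 877/302 ≈ 2.904 bits/symbol.

2.904 bits/symbol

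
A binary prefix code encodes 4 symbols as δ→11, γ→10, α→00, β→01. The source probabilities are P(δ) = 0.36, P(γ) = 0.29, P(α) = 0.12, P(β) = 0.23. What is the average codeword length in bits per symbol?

2 bits/symbol

L̄ = Σ pᵢ·ℓᵢ = 0.36·2 + 0.29·2 + 0.12·2 + 0.23·2 = 2 bits/symbol.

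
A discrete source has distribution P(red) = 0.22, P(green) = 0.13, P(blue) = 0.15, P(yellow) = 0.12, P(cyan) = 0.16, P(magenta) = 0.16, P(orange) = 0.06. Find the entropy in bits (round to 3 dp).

2.730 bits

H = −Σ pᵢ log₂ pᵢ.
−0.22·log₂(0.22) = 0.4806
−0.13·log₂(0.13) = 0.3826
−0.15·log₂(0.15) = 0.4105
−0.12·log₂(0.12) = 0.3671
−0.16·log₂(0.16) = 0.4230
−0.16·log₂(0.16) = 0.4230
−0.06·log₂(0.06) = 0.2435
Sum ≈ 2.7304 → 2.730 bits.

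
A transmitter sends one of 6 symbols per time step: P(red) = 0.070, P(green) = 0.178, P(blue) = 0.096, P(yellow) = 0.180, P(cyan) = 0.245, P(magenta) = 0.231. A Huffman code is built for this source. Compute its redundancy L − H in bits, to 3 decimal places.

Entropy H = −Σ p log₂ p ≈ 2.4671 bits.
Huffman merges: 7/100+12/125→83/500; 83/500+89/500→43/125; 9/50+231/1000→411/1000; 49/200+43/125→589/1000; 411/1000+589/1000→1. L = 251/100 ≈ 2.5100.
L − H = 2.5100 − 2.4671 = 0.043 bits.

0.043 bits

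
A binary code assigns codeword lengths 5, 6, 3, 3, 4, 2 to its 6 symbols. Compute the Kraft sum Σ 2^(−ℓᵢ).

With common denominator 2^6 = 64: Σ 2^(−ℓᵢ) = 2/64 + 1/64 + 8/64 + 8/64 + 4/64 + 16/64 = 39/64 = 0.609375.

0.609375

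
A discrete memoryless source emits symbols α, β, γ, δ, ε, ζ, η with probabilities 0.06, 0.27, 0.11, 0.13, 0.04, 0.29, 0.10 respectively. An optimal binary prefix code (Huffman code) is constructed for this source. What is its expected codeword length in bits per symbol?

Repeatedly combine the two least-probable nodes; the expected code length is the sum of the merged weights.
merge 1/25 + 3/50 → 1/10
merge 1/10 + 1/10 → 1/5
merge 11/100 + 13/100 → 6/25
merge 1/5 + 6/25 → 11/25
merge 27/100 + 29/100 → 14/25
merge 11/25 + 14/25 → 1
L = 1/10 + 1/5 + 6/25 + 11/25 + 14/25 + 1 = 127/50 = 2.54 bits/symbol.

2.54 bits/symbol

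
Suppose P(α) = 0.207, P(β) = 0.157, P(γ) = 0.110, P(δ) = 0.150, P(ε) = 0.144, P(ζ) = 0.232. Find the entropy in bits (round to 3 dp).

H = −Σ pᵢ log₂ pᵢ.
−0.207·log₂(0.207) = 0.4704
−0.157·log₂(0.157) = 0.4194
−0.110·log₂(0.110) = 0.3503
−0.150·log₂(0.150) = 0.4105
−0.144·log₂(0.144) = 0.4026
−0.232·log₂(0.232) = 0.4890
Sum ≈ 2.5422 → 2.542 bits.

2.542 bits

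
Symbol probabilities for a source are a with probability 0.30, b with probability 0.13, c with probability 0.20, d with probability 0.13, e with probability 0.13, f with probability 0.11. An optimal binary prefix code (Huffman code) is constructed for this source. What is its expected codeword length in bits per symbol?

2.5 bits/symbol

Repeatedly combine the two least-probable nodes; the expected code length is the sum of the merged weights.
merge 11/100 + 13/100 → 6/25
merge 13/100 + 13/100 → 13/50
merge 1/5 + 6/25 → 11/25
merge 13/50 + 3/10 → 14/25
merge 11/25 + 14/25 → 1
L = 6/25 + 13/50 + 11/25 + 14/25 + 1 = 5/2 = 2.5 bits/symbol.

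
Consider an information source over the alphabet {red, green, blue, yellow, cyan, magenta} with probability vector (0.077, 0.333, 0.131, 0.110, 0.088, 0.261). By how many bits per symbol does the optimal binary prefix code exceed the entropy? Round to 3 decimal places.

Entropy H = −Σ p log₂ p ≈ 2.3619 bits.
Huffman merges: 77/1000+11/125→33/200; 11/100+131/1000→241/1000; 33/200+241/1000→203/500; 261/1000+333/1000→297/500; 203/500+297/500→1. L = 1203/500 ≈ 2.4060.
L − H = 2.4060 − 2.3619 = 0.044 bits.

0.044 bits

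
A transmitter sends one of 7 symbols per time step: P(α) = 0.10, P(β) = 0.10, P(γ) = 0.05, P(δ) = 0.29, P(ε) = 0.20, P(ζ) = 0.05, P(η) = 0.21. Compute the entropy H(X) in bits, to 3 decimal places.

2.552 bits

H = −Σ pᵢ log₂ pᵢ.
−0.10·log₂(0.10) = 0.3322
−0.10·log₂(0.10) = 0.3322
−0.05·log₂(0.05) = 0.2161
−0.29·log₂(0.29) = 0.5179
−0.20·log₂(0.20) = 0.4644
−0.05·log₂(0.05) = 0.2161
−0.21·log₂(0.21) = 0.4728
Sum ≈ 2.5517 → 2.552 bits.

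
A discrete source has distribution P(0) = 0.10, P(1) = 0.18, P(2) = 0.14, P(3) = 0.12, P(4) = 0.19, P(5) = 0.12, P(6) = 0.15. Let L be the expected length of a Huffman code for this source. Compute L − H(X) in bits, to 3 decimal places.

0.035 bits

Entropy H = −Σ p log₂ p ≈ 2.7745 bits.
Huffman merges: 1/10+3/25→11/50; 3/25+7/50→13/50; 3/20+9/50→33/100; 19/100+11/50→41/100; 13/50+33/100→59/100; 41/100+59/100→1. L = 281/100 ≈ 2.8100.
L − H = 2.8100 − 2.7745 = 0.035 bits.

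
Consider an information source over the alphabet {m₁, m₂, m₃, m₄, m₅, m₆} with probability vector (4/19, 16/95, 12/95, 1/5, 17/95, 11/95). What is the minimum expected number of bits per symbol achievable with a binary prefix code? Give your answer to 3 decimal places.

Repeatedly combine the two least-probable nodes; the expected code length is the sum of the merged weights.
merge 11/95 + 12/95 → 23/95
merge 16/95 + 17/95 → 33/95
merge 1/5 + 4/19 → 39/95
merge 23/95 + 33/95 → 56/95
merge 39/95 + 56/95 → 1
L = 23/95 + 33/95 + 39/95 + 56/95 + 1 = 246/95 ≈ 2.589 bits/symbol.

2.589 bits/symbol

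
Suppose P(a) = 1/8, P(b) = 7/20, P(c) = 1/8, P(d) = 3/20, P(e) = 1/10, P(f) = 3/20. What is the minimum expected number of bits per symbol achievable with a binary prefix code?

Repeatedly combine the two least-probable nodes; the expected code length is the sum of the merged weights.
merge 1/10 + 1/8 → 9/40
merge 1/8 + 3/20 → 11/40
merge 3/20 + 9/40 → 3/8
merge 11/40 + 7/20 → 5/8
merge 3/8 + 5/8 → 1
L = 9/40 + 11/40 + 3/8 + 5/8 + 1 = 5/2 = 2.5 bits/symbol.

2.5 bits/symbol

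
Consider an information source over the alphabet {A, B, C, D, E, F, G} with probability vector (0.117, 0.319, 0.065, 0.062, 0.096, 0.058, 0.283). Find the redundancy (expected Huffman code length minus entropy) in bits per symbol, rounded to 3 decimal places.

0.047 bits

Entropy H = −Σ p log₂ p ≈ 2.4712 bits.
Huffman merges: 29/500+31/500→3/25; 13/200+12/125→161/1000; 117/1000+3/25→237/1000; 161/1000+237/1000→199/500; 283/1000+319/1000→301/500; 199/500+301/500→1. L = 1259/500 ≈ 2.5180.
L − H = 2.5180 − 2.4712 = 0.047 bits.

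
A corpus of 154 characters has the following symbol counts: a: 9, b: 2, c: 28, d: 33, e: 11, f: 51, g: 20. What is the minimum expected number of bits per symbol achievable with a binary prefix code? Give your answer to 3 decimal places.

Probabilities are the counts divided by 154.
Repeatedly combine the two least-probable nodes; the expected code length is the sum of the merged weights.
merge 1/77 + 9/154 → 1/14
merge 1/14 + 1/14 → 1/7
merge 10/77 + 1/7 → 3/11
merge 2/11 + 3/14 → 61/154
merge 3/11 + 51/154 → 93/154
merge 61/154 + 93/154 → 1
L = 1/14 + 1/7 + 3/11 + 61/154 + 93/154 + 1 = 383/154 ≈ 2.487 bits/symbol.

2.487 bits/symbol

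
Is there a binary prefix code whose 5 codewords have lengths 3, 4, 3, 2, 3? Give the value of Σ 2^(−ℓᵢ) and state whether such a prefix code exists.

0.6875; yes

With common denominator 2^4 = 16: Σ 2^(−ℓᵢ) = 2/16 + 1/16 + 2/16 + 4/16 + 2/16 = 11/16 = 0.6875.
Kraft's inequality requires Σ ≤ 1; here Σ = 0.6875 ≤ 1, so such a prefix code exists.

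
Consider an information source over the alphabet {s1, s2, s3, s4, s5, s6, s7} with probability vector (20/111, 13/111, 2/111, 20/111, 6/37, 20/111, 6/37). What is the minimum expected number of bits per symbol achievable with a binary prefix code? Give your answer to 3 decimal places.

2.775 bits/symbol

Repeatedly combine the two least-probable nodes; the expected code length is the sum of the merged weights.
merge 2/111 + 13/111 → 5/37
merge 5/37 + 6/37 → 11/37
merge 6/37 + 20/111 → 38/111
merge 20/111 + 20/111 → 40/111
merge 11/37 + 38/111 → 71/111
merge 40/111 + 71/111 → 1
L = 5/37 + 11/37 + 38/111 + 40/111 + 71/111 + 1 = 308/111 ≈ 2.775 bits/symbol.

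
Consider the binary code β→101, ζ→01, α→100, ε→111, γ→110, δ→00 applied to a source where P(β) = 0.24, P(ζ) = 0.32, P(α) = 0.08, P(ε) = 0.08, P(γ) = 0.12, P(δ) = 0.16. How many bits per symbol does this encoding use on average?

L̄ = Σ pᵢ·ℓᵢ = 0.24·3 + 0.32·2 + 0.08·3 + 0.08·3 + 0.12·3 + 0.16·2 = 2.52 bits/symbol.

2.52 bits/symbol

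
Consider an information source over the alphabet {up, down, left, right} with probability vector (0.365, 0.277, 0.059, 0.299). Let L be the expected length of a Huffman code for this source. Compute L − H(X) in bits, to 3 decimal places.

0.166 bits

Entropy H = −Σ p log₂ p ≈ 1.8054 bits.
Huffman merges: 59/1000+277/1000→42/125; 299/1000+42/125→127/200; 73/200+127/200→1. L = 1971/1000 ≈ 1.9710.
L − H = 1.9710 − 1.8054 = 0.166 bits.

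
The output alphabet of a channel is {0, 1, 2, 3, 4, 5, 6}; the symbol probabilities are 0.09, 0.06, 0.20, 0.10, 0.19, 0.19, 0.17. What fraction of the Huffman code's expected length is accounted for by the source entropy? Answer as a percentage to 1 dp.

Entropy H = −Σ p log₂ p ≈ 2.6978 bits.
Huffman merges: 3/50+9/100→3/20; 1/10+3/20→1/4; 17/100+19/100→9/25; 19/100+1/5→39/100; 1/4+9/25→61/100; 39/100+61/100→1. L = 69/25 ≈ 2.7600.
Efficiency = H/L = 2.6978/2.7600 = 97.7%.

97.7%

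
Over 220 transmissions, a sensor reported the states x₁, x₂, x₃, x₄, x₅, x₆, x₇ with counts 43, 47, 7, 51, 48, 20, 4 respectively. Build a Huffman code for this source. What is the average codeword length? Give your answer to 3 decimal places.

2.527 bits/symbol

Probabilities are the counts divided by 220.
Repeatedly combine the two least-probable nodes; the expected code length is the sum of the merged weights.
merge 1/55 + 7/220 → 1/20
merge 1/20 + 1/11 → 31/220
merge 31/220 + 43/220 → 37/110
merge 47/220 + 12/55 → 19/44
merge 51/220 + 37/110 → 25/44
merge 19/44 + 25/44 → 1
L = 1/20 + 31/220 + 37/110 + 19/44 + 25/44 + 1 = 139/55 ≈ 2.527 bits/symbol.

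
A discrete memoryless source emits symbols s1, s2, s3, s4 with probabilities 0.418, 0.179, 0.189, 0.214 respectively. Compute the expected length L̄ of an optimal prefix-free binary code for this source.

Repeatedly combine the two least-probable nodes; the expected code length is the sum of the merged weights.
merge 179/1000 + 189/1000 → 46/125
merge 107/500 + 46/125 → 291/500
merge 209/500 + 291/500 → 1
L = 46/125 + 291/500 + 1 = 39/20 = 1.95 bits/symbol.

1.95 bits/symbol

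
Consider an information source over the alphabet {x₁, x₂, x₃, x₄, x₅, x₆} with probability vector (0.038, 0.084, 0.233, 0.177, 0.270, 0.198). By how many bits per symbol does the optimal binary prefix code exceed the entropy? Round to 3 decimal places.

0.037 bits

Entropy H = −Σ p log₂ p ≈ 2.3839 bits.
Huffman merges: 19/500+21/250→61/500; 61/500+177/1000→299/1000; 99/500+233/1000→431/1000; 27/100+299/1000→569/1000; 431/1000+569/1000→1. L = 2421/1000 ≈ 2.4210.
L − H = 2.4210 − 2.3839 = 0.037 bits.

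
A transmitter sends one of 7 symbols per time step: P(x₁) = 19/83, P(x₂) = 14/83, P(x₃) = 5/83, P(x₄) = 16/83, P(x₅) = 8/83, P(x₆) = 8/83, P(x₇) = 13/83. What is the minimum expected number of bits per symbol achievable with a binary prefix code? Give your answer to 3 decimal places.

2.735 bits/symbol

Repeatedly combine the two least-probable nodes; the expected code length is the sum of the merged weights.
merge 5/83 + 8/83 → 13/83
merge 8/83 + 13/83 → 21/83
merge 13/83 + 14/83 → 27/83
merge 16/83 + 19/83 → 35/83
merge 21/83 + 27/83 → 48/83
merge 35/83 + 48/83 → 1
L = 13/83 + 21/83 + 27/83 + 35/83 + 48/83 + 1 = 227/83 ≈ 2.735 bits/symbol.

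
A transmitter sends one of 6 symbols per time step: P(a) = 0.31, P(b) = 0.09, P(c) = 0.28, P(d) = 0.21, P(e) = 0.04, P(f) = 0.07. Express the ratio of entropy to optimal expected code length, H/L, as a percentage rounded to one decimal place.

98.6%

Entropy H = −Σ p log₂ p ≈ 2.2778 bits.
Huffman merges: 1/25+7/100→11/100; 9/100+11/100→1/5; 1/5+21/100→41/100; 7/25+31/100→59/100; 41/100+59/100→1. L = 231/100 ≈ 2.3100.
Efficiency = H/L = 2.2778/2.3100 = 98.6%.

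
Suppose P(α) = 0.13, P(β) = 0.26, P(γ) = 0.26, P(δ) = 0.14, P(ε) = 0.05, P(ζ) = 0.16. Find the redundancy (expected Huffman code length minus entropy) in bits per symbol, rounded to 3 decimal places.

0.051 bits

Entropy H = −Σ p log₂ p ≈ 2.4294 bits.
Huffman merges: 1/20+13/100→9/50; 7/50+4/25→3/10; 9/50+13/50→11/25; 13/50+3/10→14/25; 11/25+14/25→1. L = 62/25 ≈ 2.4800.
L − H = 2.4800 − 2.4294 = 0.051 bits.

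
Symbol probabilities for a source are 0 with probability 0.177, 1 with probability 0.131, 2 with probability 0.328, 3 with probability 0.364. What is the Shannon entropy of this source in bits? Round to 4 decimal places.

1.8845 bits

H = −Σ pᵢ log₂ pᵢ.
−0.177·log₂(0.177) = 0.4422
−0.131·log₂(0.131) = 0.3841
−0.328·log₂(0.328) = 0.5275
−0.364·log₂(0.364) = 0.5307
Sum ≈ 1.8845 → 1.8845 bits.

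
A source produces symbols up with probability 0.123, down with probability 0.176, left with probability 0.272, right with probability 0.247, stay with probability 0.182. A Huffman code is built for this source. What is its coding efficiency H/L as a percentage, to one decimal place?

98.7%

Entropy H = −Σ p log₂ p ≈ 2.2695 bits.
Huffman merges: 123/1000+22/125→299/1000; 91/500+247/1000→429/1000; 34/125+299/1000→571/1000; 429/1000+571/1000→1. L = 2299/1000 ≈ 2.2990.
Efficiency = H/L = 2.2695/2.2990 = 98.7%.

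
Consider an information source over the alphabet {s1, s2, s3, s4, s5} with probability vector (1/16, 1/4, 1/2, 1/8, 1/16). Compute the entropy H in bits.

Each probability is a power of 1/2, so log₂(1/p) is an integer.
H = Σ p·log₂(1/p) = 1/16·4 + 1/4·2 + 1/2·1 + 1/8·3 + 1/16·4 = 1.875 bits.

1.875 bits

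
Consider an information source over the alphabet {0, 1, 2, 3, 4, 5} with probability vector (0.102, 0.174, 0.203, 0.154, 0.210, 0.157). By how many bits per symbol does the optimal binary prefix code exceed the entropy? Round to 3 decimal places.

0.037 bits

Entropy H = −Σ p log₂ p ≈ 2.5497 bits.
Huffman merges: 51/500+77/500→32/125; 157/1000+87/500→331/1000; 203/1000+21/100→413/1000; 32/125+331/1000→587/1000; 413/1000+587/1000→1. L = 2587/1000 ≈ 2.5870.
L − H = 2.5870 − 2.5497 = 0.037 bits.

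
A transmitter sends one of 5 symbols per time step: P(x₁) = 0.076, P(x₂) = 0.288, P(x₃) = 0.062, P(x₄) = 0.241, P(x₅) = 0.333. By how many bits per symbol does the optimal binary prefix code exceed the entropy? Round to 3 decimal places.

Entropy H = −Σ p log₂ p ≈ 2.0715 bits.
Huffman merges: 31/500+19/250→69/500; 69/500+241/1000→379/1000; 36/125+333/1000→621/1000; 379/1000+621/1000→1. L = 1069/500 ≈ 2.1380.
L − H = 2.1380 − 2.0715 = 0.066 bits.

0.066 bits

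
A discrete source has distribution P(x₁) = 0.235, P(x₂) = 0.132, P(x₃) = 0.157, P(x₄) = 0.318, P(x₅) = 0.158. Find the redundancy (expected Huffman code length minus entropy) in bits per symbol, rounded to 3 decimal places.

0.047 bits

Entropy H = −Σ p log₂ p ≈ 2.2422 bits.
Huffman merges: 33/250+157/1000→289/1000; 79/500+47/200→393/1000; 289/1000+159/500→607/1000; 393/1000+607/1000→1. L = 2289/1000 ≈ 2.2890.
L − H = 2.2890 − 2.2422 = 0.047 bits.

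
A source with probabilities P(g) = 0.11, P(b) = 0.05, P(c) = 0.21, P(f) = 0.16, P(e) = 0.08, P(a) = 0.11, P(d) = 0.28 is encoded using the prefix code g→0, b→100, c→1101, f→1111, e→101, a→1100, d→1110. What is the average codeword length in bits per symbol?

L̄ = Σ pᵢ·ℓᵢ = 0.11·1 + 0.05·3 + 0.21·4 + 0.16·4 + 0.08·3 + 0.11·4 + 0.28·4 = 3.54 bits/symbol.

3.54 bits/symbol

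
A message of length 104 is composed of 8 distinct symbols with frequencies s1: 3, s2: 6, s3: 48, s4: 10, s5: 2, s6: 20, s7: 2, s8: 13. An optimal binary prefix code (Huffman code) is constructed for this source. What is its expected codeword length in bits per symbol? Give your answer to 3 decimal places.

2.308 bits/symbol

Probabilities are the counts divided by 104.
Repeatedly combine the two least-probable nodes; the expected code length is the sum of the merged weights.
merge 1/52 + 1/52 → 1/26
merge 3/104 + 1/26 → 7/104
merge 3/52 + 7/104 → 1/8
merge 5/52 + 1/8 → 23/104
merge 1/8 + 5/26 → 33/104
merge 23/104 + 33/104 → 7/13
merge 6/13 + 7/13 → 1
L = 1/26 + 7/104 + 1/8 + 23/104 + 33/104 + 7/13 + 1 = 30/13 ≈ 2.308 bits/symbol.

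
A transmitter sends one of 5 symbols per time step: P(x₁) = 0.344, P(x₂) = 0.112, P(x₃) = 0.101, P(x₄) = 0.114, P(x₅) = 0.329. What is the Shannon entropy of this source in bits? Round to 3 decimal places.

2.102 bits

H = −Σ pᵢ log₂ pᵢ.
−0.344·log₂(0.344) = 0.5296
−0.112·log₂(0.112) = 0.3537
−0.101·log₂(0.101) = 0.3341
−0.114·log₂(0.114) = 0.3571
−0.329·log₂(0.329) = 0.5277
Sum ≈ 2.1022 → 2.102 bits.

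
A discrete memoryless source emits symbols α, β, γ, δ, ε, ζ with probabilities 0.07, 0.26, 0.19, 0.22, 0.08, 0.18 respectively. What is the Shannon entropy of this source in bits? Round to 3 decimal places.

H = −Σ pᵢ log₂ pᵢ.
−0.07·log₂(0.07) = 0.2686
−0.26·log₂(0.26) = 0.5053
−0.19·log₂(0.19) = 0.4552
−0.22·log₂(0.22) = 0.4806
−0.08·log₂(0.08) = 0.2915
−0.18·log₂(0.18) = 0.4453
Sum ≈ 2.4465 → 2.446 bits.

2.446 bits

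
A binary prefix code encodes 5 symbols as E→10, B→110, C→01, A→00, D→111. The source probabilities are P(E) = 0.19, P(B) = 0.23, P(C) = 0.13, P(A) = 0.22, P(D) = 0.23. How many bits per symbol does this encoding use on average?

L̄ = Σ pᵢ·ℓᵢ = 0.19·2 + 0.23·3 + 0.13·2 + 0.22·2 + 0.23·3 = 2.46 bits/symbol.

2.46 bits/symbol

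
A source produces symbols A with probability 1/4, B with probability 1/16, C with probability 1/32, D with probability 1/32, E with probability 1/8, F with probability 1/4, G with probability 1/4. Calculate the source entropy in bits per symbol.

2.4375 bits

Each probability is a power of 1/2, so log₂(1/p) is an integer.
H = Σ p·log₂(1/p) = 1/4·2 + 1/16·4 + 1/32·5 + 1/32·5 + 1/8·3 + 1/4·2 + 1/4·2 = 2.4375 bits.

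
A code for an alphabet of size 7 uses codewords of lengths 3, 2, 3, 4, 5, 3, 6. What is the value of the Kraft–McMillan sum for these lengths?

0.734375

With common denominator 2^6 = 64: Σ 2^(−ℓᵢ) = 8/64 + 16/64 + 8/64 + 4/64 + 2/64 + 8/64 + 1/64 = 47/64 = 0.734375.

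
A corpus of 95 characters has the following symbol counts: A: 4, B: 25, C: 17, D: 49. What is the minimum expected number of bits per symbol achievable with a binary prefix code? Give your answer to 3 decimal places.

Probabilities are the counts divided by 95.
Repeatedly combine the two least-probable nodes; the expected code length is the sum of the merged weights.
merge 4/95 + 17/95 → 21/95
merge 21/95 + 5/19 → 46/95
merge 46/95 + 49/95 → 1
L = 21/95 + 46/95 + 1 = 162/95 ≈ 1.705 bits/symbol.

1.705 bits/symbol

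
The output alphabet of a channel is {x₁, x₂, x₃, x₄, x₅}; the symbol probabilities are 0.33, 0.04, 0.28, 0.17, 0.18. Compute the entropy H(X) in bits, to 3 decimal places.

H = −Σ pᵢ log₂ pᵢ.
−0.33·log₂(0.33) = 0.5278
−0.04·log₂(0.04) = 0.1858
−0.28·log₂(0.28) = 0.5142
−0.17·log₂(0.17) = 0.4346
−0.18·log₂(0.18) = 0.4453
Sum ≈ 2.1077 → 2.108 bits.

2.108 bits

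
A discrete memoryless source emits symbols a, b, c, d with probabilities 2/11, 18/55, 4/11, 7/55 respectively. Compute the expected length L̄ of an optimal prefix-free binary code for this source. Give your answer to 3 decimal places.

Repeatedly combine the two least-probable nodes; the expected code length is the sum of the merged weights.
merge 7/55 + 2/11 → 17/55
merge 17/55 + 18/55 → 7/11
merge 4/11 + 7/11 → 1
L = 17/55 + 7/11 + 1 = 107/55 ≈ 1.945 bits/symbol.

1.945 bits/symbol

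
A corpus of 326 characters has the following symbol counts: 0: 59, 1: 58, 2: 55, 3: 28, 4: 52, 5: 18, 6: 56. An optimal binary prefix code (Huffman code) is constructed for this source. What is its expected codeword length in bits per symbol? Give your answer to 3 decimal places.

2.782 bits/symbol

Probabilities are the counts divided by 326.
Repeatedly combine the two least-probable nodes; the expected code length is the sum of the merged weights.
merge 9/163 + 14/163 → 23/163
merge 23/163 + 26/163 → 49/163
merge 55/326 + 28/163 → 111/326
merge 29/163 + 59/326 → 117/326
merge 49/163 + 111/326 → 209/326
merge 117/326 + 209/326 → 1
L = 23/163 + 49/163 + 111/326 + 117/326 + 209/326 + 1 = 907/326 ≈ 2.782 bits/symbol.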